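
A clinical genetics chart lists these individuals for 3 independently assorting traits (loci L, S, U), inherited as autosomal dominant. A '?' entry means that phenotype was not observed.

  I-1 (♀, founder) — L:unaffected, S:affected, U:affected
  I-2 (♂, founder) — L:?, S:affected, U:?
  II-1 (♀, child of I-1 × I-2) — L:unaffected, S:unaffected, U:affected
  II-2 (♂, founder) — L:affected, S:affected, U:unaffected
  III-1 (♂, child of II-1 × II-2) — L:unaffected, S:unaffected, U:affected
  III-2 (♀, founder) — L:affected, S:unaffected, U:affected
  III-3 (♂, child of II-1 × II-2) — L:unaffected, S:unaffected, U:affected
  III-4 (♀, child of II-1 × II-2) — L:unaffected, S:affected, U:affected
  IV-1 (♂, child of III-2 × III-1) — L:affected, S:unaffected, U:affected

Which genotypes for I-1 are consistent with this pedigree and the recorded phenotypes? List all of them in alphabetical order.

I-1 ∈ {ll Ss UU, ll Ss Uu}

L/I-1 un ·: ll
L/I-2 ? ·: ll|Ll
L/II-1 un I-1×I-2: ll
L/II-2 aff ·: Ll
L/III-1 un II-1×II-2: ll
L/III-2 aff ·: Ll|LL
L/III-3 un II-1×II-2: ll
L/III-4 un II-1×II-2: ll
L/IV-1 aff III-2×III-1: Ll
⇒ L over [I-1,I-2,II-1,II-2,III-1,III-2,III-3,III-4,IV-1]: 4 consistent
S/I-1 aff ·: Ss
S/I-2 aff ·: Ss
S/II-1 un I-1×I-2: ss
S/II-2 aff ·: Ss
S/III-1 un II-1×II-2: ss
S/III-2 un ·: ss
S/III-3 un II-1×II-2: ss
S/III-4 aff II-1×II-2: Ss
S/IV-1 un III-2×III-1: ss
⇒ S over [I-1,I-2,II-1,II-2,III-1,III-2,III-3,III-4,IV-1]: 1 consistent
U/I-1 aff ·: Uu|UU
U/I-2 ? ·: uu|Uu|UU
U/II-1 aff I-1×I-2: Uu|UU
U/II-2 un ·: uu
U/III-1 aff II-1×II-2: Uu
U/III-2 aff ·: Uu|UU
U/III-3 aff II-1×II-2: Uu
U/III-4 aff II-1×II-2: Uu
U/IV-1 aff III-2×III-1: Uu|UU
⇒ U over [I-1,I-2,II-1,II-2,III-1,III-2,III-3,III-4,IV-1]: 36 consistent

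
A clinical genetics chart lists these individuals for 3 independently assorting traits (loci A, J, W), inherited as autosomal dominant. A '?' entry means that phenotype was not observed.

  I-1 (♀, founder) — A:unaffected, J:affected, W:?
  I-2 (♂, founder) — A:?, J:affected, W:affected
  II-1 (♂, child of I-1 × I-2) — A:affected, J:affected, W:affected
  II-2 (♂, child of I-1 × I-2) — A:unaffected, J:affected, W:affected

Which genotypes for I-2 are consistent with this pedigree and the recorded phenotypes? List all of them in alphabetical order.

I-2 ∈ {Aa JJ WW, Aa JJ Ww, Aa Jj WW, Aa Jj Ww}

A/I-1 un ·: aa
A/I-2 ? ·: Aa
A/II-1 aff I-1×I-2: Aa
A/II-2 un I-1×I-2: aa
⇒ A over [I-1,I-2,II-1,II-2]: 1 consistent
J/I-1 aff ·: Jj|JJ
J/I-2 aff ·: Jj|JJ
J/II-1 aff I-1×I-2: Jj|JJ
J/II-2 aff I-1×I-2: Jj|JJ
⇒ J over [I-1,I-2,II-1,II-2]: 13 consistent
W/I-1 ? ·: ww|Ww|WW
W/I-2 aff ·: Ww|WW
W/II-1 aff I-1×I-2: Ww|WW
W/II-2 aff I-1×I-2: Ww|WW
⇒ W over [I-1,I-2,II-1,II-2]: 15 consistent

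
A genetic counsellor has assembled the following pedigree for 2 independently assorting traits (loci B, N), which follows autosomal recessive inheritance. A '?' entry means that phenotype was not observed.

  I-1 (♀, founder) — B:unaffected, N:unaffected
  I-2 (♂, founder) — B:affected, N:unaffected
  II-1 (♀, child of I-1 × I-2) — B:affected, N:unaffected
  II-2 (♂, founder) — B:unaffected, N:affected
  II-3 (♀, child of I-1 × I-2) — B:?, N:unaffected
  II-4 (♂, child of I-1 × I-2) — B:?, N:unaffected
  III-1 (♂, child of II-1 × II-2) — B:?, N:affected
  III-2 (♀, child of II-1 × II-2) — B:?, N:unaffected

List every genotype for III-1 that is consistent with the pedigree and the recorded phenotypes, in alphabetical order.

III-1 ∈ {Bb nn, bb nn}

B/I-1 un ·: Bb
B/I-2 aff ·: bb
B/II-1 aff I-1×I-2: bb
B/II-2 un ·: BB|Bb
B/II-3 ? I-1×I-2: Bb|bb
B/II-4 ? I-1×I-2: Bb|bb
B/III-1 ? II-1×II-2: Bb|bb
B/III-2 ? II-1×II-2: Bb|bb
⇒ B over [I-1,I-2,II-1,II-2,II-3,II-4,III-1,III-2]: 20 consistent
N/I-1 un ·: NN|Nn
N/I-2 un ·: NN|Nn
N/II-1 un I-1×I-2: Nn
N/II-2 aff ·: nn
N/II-3 un I-1×I-2: NN|Nn
N/II-4 un I-1×I-2: NN|Nn
N/III-1 aff II-1×II-2: nn
N/III-2 un II-1×II-2: Nn
⇒ N over [I-1,I-2,II-1,II-2,II-3,II-4,III-1,III-2]: 12 consistent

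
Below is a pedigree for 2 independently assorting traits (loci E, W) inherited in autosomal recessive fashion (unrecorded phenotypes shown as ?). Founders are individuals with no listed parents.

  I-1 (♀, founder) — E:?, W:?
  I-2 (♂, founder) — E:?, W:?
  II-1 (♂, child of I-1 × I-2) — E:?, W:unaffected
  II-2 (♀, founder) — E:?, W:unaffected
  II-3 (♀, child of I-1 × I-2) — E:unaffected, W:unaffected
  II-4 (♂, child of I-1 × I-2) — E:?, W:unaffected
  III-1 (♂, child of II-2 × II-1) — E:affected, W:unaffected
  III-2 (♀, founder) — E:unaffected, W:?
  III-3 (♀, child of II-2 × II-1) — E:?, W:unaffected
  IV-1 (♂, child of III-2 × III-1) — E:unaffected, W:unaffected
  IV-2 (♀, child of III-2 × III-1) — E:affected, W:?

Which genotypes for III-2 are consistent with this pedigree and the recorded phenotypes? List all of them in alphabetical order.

III-2 ∈ {Ee WW, Ee Ww, Ee ww}

E/I-1 ? ·: EE|Ee|ee
E/I-2 ? ·: EE|Ee|ee
E/II-1 ? I-1×I-2: Ee|ee
E/II-2 ? ·: Ee|ee
E/II-3 un I-1×I-2: EE|Ee
E/II-4 ? I-1×I-2: EE|Ee|ee
E/III-1 aff II-2×II-1: ee
E/III-2 un ·: Ee
E/III-3 ? II-2×II-1: EE|Ee|ee
E/IV-1 un III-2×III-1: Ee
E/IV-2 aff III-2×III-1: ee
⇒ E over [I-1,I-2,II-1,II-2,II-3,II-4,III-1,III-2,III-3,IV-1,IV-2]: 130 consistent
W/I-1 ? ·: WW|Ww|ww
W/I-2 ? ·: WW|Ww|ww
W/II-1 un I-1×I-2: WW|Ww
W/II-2 un ·: WW|Ww
W/II-3 un I-1×I-2: WW|Ww
W/II-4 un I-1×I-2: WW|Ww
W/III-1 un II-2×II-1: WW|Ww
W/III-2 ? ·: WW|Ww|ww
W/III-3 un II-2×II-1: WW|Ww
W/IV-1 un III-2×III-1: WW|Ww
W/IV-2 ? III-2×III-1: WW|Ww|ww
⇒ W over [I-1,I-2,II-1,II-2,II-3,II-4,III-1,III-2,III-3,IV-1,IV-2]: 1698 consistent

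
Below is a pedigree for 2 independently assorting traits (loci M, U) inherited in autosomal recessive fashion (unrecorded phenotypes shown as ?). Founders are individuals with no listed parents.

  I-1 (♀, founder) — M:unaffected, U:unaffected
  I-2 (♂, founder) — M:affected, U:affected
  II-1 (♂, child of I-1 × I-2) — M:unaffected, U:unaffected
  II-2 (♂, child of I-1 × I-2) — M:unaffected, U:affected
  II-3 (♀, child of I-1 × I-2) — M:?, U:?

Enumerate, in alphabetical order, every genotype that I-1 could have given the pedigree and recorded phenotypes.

M/I-1 un ·: MM|Mm
M/I-2 aff ·: mm
M/II-1 un I-1×I-2: Mm
M/II-2 un I-1×I-2: Mm
M/II-3 ? I-1×I-2: Mm|mm
⇒ M over [I-1,I-2,II-1,II-2,II-3]: 3 consistent
U/I-1 un ·: Uu
U/I-2 aff ·: uu
U/II-1 un I-1×I-2: Uu
U/II-2 aff I-1×I-2: uu
U/II-3 ? I-1×I-2: Uu|uu
⇒ U over [I-1,I-2,II-1,II-2,II-3]: 2 consistent

I-1 ∈ {MM Uu, Mm Uu}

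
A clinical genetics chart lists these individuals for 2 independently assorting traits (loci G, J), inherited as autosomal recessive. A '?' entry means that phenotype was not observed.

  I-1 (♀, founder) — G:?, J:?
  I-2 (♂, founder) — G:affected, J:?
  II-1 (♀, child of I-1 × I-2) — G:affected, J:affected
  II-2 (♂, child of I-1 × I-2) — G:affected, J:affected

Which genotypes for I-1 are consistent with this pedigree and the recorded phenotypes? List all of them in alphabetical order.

G/I-1 ? ·: Gg|gg
G/I-2 aff ·: gg
G/II-1 aff I-1×I-2: gg
G/II-2 aff I-1×I-2: gg
⇒ G over [I-1,I-2,II-1,II-2]: 2 consistent
J/I-1 ? ·: Jj|jj
J/I-2 ? ·: Jj|jj
J/II-1 aff I-1×I-2: jj
J/II-2 aff I-1×I-2: jj
⇒ J over [I-1,I-2,II-1,II-2]: 4 consistent

I-1 ∈ {Gg Jj, Gg jj, gg Jj, gg jj}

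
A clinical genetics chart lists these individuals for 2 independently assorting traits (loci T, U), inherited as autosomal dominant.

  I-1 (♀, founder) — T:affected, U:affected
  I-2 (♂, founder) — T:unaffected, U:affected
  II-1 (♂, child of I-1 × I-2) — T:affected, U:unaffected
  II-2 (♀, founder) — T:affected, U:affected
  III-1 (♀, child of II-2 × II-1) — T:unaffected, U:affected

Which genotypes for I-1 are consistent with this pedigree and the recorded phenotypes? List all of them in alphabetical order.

I-1 ∈ {TT Uu, Tt Uu}

T/I-1 aff ·: Tt|TT
T/I-2 un ·: tt
T/II-1 aff I-1×I-2: Tt
T/II-2 aff ·: Tt
T/III-1 un II-2×II-1: tt
⇒ T over [I-1,I-2,II-1,II-2,III-1]: 2 consistent
U/I-1 aff ·: Uu
U/I-2 aff ·: Uu
U/II-1 un I-1×I-2: uu
U/II-2 aff ·: Uu|UU
U/III-1 aff II-2×II-1: Uu
⇒ U over [I-1,I-2,II-1,II-2,III-1]: 2 consistent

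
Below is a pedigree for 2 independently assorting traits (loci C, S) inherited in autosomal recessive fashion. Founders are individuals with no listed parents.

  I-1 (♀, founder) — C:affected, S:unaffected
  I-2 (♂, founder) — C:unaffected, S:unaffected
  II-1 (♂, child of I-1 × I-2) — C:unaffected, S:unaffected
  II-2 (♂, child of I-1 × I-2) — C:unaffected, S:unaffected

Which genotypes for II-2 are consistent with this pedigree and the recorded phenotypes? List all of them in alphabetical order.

C/I-1 aff ·: cc
C/I-2 un ·: CC|Cc
C/II-1 un I-1×I-2: Cc
C/II-2 un I-1×I-2: Cc
⇒ C over [I-1,I-2,II-1,II-2]: 2 consistent
S/I-1 un ·: SS|Ss
S/I-2 un ·: SS|Ss
S/II-1 un I-1×I-2: SS|Ss
S/II-2 un I-1×I-2: SS|Ss
⇒ S over [I-1,I-2,II-1,II-2]: 13 consistent

II-2 ∈ {Cc SS, Cc Ss}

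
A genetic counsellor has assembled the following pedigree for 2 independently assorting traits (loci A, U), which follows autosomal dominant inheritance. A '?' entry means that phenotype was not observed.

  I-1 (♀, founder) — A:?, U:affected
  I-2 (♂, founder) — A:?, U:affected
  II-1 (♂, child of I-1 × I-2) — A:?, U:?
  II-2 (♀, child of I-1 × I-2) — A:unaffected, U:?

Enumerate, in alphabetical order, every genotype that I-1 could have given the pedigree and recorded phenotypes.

I-1 ∈ {Aa UU, Aa Uu, aa UU, aa Uu}

A/I-1 ? ·: aa|Aa
A/I-2 ? ·: aa|Aa
A/II-1 ? I-1×I-2: aa|Aa|AA
A/II-2 un I-1×I-2: aa
⇒ A over [I-1,I-2,II-1,II-2]: 8 consistent
U/I-1 aff ·: Uu|UU
U/I-2 aff ·: Uu|UU
U/II-1 ? I-1×I-2: uu|Uu|UU
U/II-2 ? I-1×I-2: uu|Uu|UU
⇒ U over [I-1,I-2,II-1,II-2]: 18 consistent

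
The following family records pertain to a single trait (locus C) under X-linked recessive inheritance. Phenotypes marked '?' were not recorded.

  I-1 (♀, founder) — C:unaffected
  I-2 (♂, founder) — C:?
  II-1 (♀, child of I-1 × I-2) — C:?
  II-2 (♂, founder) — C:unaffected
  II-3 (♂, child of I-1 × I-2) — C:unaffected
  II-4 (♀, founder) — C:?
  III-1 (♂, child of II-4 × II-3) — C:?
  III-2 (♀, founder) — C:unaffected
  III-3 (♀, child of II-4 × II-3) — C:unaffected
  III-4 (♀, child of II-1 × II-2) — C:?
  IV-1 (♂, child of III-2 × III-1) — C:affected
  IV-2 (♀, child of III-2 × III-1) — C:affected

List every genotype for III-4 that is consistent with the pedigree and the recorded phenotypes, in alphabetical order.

III-4 ∈ {X^CX^C, X^CX^c}

C/I-1 un ·: X^CX^C|X^CX^c
C/I-2 ? ·: X^CY|X^cY
C/II-1 ? I-1×I-2: X^CX^C|X^CX^c|X^cX^c
C/II-2 un ·: X^CY
C/II-3 un I-1×I-2: X^CY
C/II-4 ? ·: X^CX^c|X^cX^c
C/III-1 ? II-4×II-3: X^cY
C/III-2 un ·: X^CX^c
C/III-3 un II-4×II-3: X^CX^C|X^CX^c
C/III-4 ? II-1×II-2: X^CX^C|X^CX^c
C/IV-1 aff III-2×III-1: X^cY
C/IV-2 aff III-2×III-1: X^cX^c
⇒ C over [I-1,I-2,II-1,II-2,II-3,II-4,III-1,III-2,III-3,III-4,IV-1,IV-2]: 27 consistent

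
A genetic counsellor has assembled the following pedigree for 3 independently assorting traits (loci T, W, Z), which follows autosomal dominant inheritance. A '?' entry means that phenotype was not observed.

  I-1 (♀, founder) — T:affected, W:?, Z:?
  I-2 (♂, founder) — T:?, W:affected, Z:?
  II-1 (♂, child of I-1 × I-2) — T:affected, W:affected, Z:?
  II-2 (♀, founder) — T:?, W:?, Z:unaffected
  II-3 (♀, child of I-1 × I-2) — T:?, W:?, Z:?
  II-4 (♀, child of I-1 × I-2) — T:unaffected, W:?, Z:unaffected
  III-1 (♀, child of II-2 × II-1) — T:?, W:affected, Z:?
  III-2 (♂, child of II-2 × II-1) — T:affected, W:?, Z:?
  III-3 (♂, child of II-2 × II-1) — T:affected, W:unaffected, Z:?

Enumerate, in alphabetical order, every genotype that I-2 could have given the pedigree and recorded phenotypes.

I-2 ∈ {Tt WW Zz, Tt WW zz, Tt Ww Zz, Tt Ww zz, tt WW Zz, tt WW zz, tt Ww Zz, tt Ww zz}

T/I-1 aff ·: Tt
T/I-2 ? ·: tt|Tt
T/II-1 aff I-1×I-2: Tt|TT
T/II-2 ? ·: tt|Tt|TT
T/II-3 ? I-1×I-2: tt|Tt|TT
T/II-4 un I-1×I-2: tt
T/III-1 ? II-2×II-1: tt|Tt|TT
T/III-2 aff II-2×II-1: Tt|TT
T/III-3 aff II-2×II-1: Tt|TT
⇒ T over [I-1,I-2,II-1,II-2,II-3,II-4,III-1,III-2,III-3]: 140 consistent
W/I-1 ? ·: ww|Ww|WW
W/I-2 aff ·: Ww|WW
W/II-1 aff I-1×I-2: Ww
W/II-2 ? ·: ww|Ww
W/II-3 ? I-1×I-2: ww|Ww|WW
W/II-4 ? I-1×I-2: ww|Ww|WW
W/III-1 aff II-2×II-1: Ww|WW
W/III-2 ? II-2×II-1: ww|Ww|WW
W/III-3 un II-2×II-1: ww
⇒ W over [I-1,I-2,II-1,II-2,II-3,II-4,III-1,III-2,III-3]: 176 consistent
Z/I-1 ? ·: zz|Zz
Z/I-2 ? ·: zz|Zz
Z/II-1 ? I-1×I-2: zz|Zz|ZZ
Z/II-2 un ·: zz
Z/II-3 ? I-1×I-2: zz|Zz|ZZ
Z/II-4 un I-1×I-2: zz
Z/III-1 ? II-2×II-1: zz|Zz
Z/III-2 ? II-2×II-1: zz|Zz
Z/III-3 ? II-2×II-1: zz|Zz
⇒ Z over [I-1,I-2,II-1,II-2,II-3,II-4,III-1,III-2,III-3]: 67 consistent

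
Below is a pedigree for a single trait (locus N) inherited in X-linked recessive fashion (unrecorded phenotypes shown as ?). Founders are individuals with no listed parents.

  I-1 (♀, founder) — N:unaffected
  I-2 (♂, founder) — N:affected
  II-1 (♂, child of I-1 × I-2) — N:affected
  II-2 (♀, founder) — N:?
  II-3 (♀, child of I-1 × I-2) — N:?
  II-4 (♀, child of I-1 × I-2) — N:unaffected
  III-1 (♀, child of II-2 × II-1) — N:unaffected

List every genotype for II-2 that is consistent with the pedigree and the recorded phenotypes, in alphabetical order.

N/I-1 un ·: X^NX^n
N/I-2 aff ·: X^nY
N/II-1 aff I-1×I-2: X^nY
N/II-2 ? ·: X^NX^N|X^NX^n
N/II-3 ? I-1×I-2: X^NX^n|X^nX^n
N/II-4 un I-1×I-2: X^NX^n
N/III-1 un II-2×II-1: X^NX^n
⇒ N over [I-1,I-2,II-1,II-2,II-3,II-4,III-1]: 4 consistent

II-2 ∈ {X^NX^N, X^NX^n}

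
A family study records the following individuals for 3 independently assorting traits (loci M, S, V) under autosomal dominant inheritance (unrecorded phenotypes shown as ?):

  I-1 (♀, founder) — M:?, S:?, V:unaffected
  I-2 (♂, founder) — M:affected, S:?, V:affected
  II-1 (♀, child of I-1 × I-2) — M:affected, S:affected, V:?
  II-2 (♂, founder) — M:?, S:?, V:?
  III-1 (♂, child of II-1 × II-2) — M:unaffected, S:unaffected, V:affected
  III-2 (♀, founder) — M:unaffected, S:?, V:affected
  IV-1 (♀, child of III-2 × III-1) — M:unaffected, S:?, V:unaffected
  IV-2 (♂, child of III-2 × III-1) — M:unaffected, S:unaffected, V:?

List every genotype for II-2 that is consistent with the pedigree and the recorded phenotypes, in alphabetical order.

M/I-1 ? ·: mm|Mm|MM
M/I-2 aff ·: Mm|MM
M/II-1 aff I-1×I-2: Mm
M/II-2 ? ·: mm|Mm
M/III-1 un II-1×II-2: mm
M/III-2 un ·: mm
M/IV-1 un III-2×III-1: mm
M/IV-2 un III-2×III-1: mm
⇒ M over [I-1,I-2,II-1,II-2,III-1,III-2,IV-1,IV-2]: 10 consistent
S/I-1 ? ·: ss|Ss|SS
S/I-2 ? ·: ss|Ss|SS
S/II-1 aff I-1×I-2: Ss
S/II-2 ? ·: ss|Ss
S/III-1 un II-1×II-2: ss
S/III-2 ? ·: ss|Ss
S/IV-1 ? III-2×III-1: ss|Ss
S/IV-2 un III-2×III-1: ss
⇒ S over [I-1,I-2,II-1,II-2,III-1,III-2,IV-1,IV-2]: 42 consistent
V/I-1 un ·: vv
V/I-2 aff ·: Vv|VV
V/II-1 ? I-1×I-2: vv|Vv
V/II-2 ? ·: vv|Vv|VV
V/III-1 aff II-1×II-2: Vv
V/III-2 aff ·: Vv
V/IV-1 un III-2×III-1: vv
V/IV-2 ? III-2×III-1: vv|Vv|VV
⇒ V over [I-1,I-2,II-1,II-2,III-1,III-2,IV-1,IV-2]: 24 consistent

II-2 ∈ {Mm Ss VV, Mm Ss Vv, Mm Ss vv, Mm ss VV, Mm ss Vv, Mm ss vv, mm Ss VV, mm Ss Vv, mm Ss vv, mm ss VV, mm ss Vv, mm ss vv}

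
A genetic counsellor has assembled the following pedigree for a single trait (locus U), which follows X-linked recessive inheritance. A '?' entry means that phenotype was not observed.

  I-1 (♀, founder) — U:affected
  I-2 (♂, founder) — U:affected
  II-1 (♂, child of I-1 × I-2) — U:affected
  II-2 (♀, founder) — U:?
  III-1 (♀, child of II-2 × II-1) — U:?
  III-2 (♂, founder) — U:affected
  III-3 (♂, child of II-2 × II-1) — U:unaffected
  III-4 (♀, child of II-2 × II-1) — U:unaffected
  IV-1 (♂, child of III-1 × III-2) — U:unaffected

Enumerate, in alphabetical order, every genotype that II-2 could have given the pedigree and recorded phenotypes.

II-2 ∈ {X^UX^U, X^UX^u}

U/I-1 aff ·: X^uX^u
U/I-2 aff ·: X^uY
U/II-1 aff I-1×I-2: X^uY
U/II-2 ? ·: X^UX^U|X^UX^u
U/III-1 ? II-2×II-1: X^UX^u
U/III-2 aff ·: X^uY
U/III-3 un II-2×II-1: X^UY
U/III-4 un II-2×II-1: X^UX^u
U/IV-1 un III-1×III-2: X^UY
⇒ U over [I-1,I-2,II-1,II-2,III-1,III-2,III-3,III-4,IV-1]: 2 consistent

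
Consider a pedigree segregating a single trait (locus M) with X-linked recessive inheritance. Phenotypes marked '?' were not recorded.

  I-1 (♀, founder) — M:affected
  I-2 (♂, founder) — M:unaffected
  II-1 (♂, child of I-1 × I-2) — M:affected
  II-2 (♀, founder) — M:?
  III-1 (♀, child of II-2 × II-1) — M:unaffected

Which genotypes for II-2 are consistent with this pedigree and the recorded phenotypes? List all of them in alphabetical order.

M/I-1 aff ·: X^mX^m
M/I-2 un ·: X^MY
M/II-1 aff I-1×I-2: X^mY
M/II-2 ? ·: X^MX^M|X^MX^m
M/III-1 un II-2×II-1: X^MX^m
⇒ M over [I-1,I-2,II-1,II-2,III-1]: 2 consistent

II-2 ∈ {X^MX^M, X^MX^m}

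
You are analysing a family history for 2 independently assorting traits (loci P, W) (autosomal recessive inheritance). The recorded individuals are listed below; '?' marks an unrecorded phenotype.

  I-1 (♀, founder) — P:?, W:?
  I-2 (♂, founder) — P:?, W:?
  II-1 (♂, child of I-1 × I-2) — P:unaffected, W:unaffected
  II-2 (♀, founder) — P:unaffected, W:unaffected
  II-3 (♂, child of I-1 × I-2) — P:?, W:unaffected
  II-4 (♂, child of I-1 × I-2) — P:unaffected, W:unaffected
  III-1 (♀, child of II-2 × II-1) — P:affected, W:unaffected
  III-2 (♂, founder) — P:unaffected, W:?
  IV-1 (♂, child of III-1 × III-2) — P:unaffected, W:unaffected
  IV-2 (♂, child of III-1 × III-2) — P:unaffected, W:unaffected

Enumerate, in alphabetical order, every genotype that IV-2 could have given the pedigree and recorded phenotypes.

IV-2 ∈ {Pp WW, Pp Ww}

P/I-1 ? ·: PP|Pp|pp
P/I-2 ? ·: PP|Pp|pp
P/II-1 un I-1×I-2: Pp
P/II-2 un ·: Pp
P/II-3 ? I-1×I-2: PP|Pp|pp
P/II-4 un I-1×I-2: PP|Pp
P/III-1 aff II-2×II-1: pp
P/III-2 un ·: PP|Pp
P/IV-1 un III-1×III-2: Pp
P/IV-2 un III-1×III-2: Pp
⇒ P over [I-1,I-2,II-1,II-2,II-3,II-4,III-1,III-2,IV-1,IV-2]: 40 consistent
W/I-1 ? ·: WW|Ww|ww
W/I-2 ? ·: WW|Ww|ww
W/II-1 un I-1×I-2: WW|Ww
W/II-2 un ·: WW|Ww
W/II-3 un I-1×I-2: WW|Ww
W/II-4 un I-1×I-2: WW|Ww
W/III-1 un II-2×II-1: WW|Ww
W/III-2 ? ·: WW|Ww|ww
W/IV-1 un III-1×III-2: WW|Ww
W/IV-2 un III-1×III-2: WW|Ww
⇒ W over [I-1,I-2,II-1,II-2,II-3,II-4,III-1,III-2,IV-1,IV-2]: 753 consistent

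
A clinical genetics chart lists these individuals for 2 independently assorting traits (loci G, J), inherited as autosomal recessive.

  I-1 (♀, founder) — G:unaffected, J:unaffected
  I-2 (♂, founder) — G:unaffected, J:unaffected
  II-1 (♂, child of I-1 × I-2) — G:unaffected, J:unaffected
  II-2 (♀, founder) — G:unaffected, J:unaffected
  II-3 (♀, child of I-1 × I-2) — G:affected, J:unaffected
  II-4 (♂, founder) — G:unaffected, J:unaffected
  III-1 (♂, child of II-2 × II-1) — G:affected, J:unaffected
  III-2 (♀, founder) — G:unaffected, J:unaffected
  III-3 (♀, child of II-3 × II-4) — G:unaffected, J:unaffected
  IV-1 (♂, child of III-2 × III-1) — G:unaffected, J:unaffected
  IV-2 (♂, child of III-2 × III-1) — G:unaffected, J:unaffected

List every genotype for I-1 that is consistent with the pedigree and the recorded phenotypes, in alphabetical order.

I-1 ∈ {Gg JJ, Gg Jj}

G/I-1 un ·: Gg
G/I-2 un ·: Gg
G/II-1 un I-1×I-2: Gg
G/II-2 un ·: Gg
G/II-3 aff I-1×I-2: gg
G/II-4 un ·: GG|Gg
G/III-1 aff II-2×II-1: gg
G/III-2 un ·: GG|Gg
G/III-3 un II-3×II-4: Gg
G/IV-1 un III-2×III-1: Gg
G/IV-2 un III-2×III-1: Gg
⇒ G over [I-1,I-2,II-1,II-2,II-3,II-4,III-1,III-2,III-3,IV-1,IV-2]: 4 consistent
J/I-1 un ·: JJ|Jj
J/I-2 un ·: JJ|Jj
J/II-1 un I-1×I-2: JJ|Jj
J/II-2 un ·: JJ|Jj
J/II-3 un I-1×I-2: JJ|Jj
J/II-4 un ·: JJ|Jj
J/III-1 un II-2×II-1: JJ|Jj
J/III-2 un ·: JJ|Jj
J/III-3 un II-3×II-4: JJ|Jj
J/IV-1 un III-2×III-1: JJ|Jj
J/IV-2 un III-2×III-1: JJ|Jj
⇒ J over [I-1,I-2,II-1,II-2,II-3,II-4,III-1,III-2,III-3,IV-1,IV-2]: 978 consistent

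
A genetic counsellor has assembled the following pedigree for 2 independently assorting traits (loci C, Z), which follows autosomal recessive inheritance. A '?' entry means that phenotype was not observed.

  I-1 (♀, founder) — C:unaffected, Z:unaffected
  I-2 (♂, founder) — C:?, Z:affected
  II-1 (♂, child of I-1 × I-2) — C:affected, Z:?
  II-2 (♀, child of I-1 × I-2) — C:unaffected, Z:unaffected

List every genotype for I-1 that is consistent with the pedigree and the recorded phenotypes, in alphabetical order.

C/I-1 un ·: Cc
C/I-2 ? ·: Cc|cc
C/II-1 aff I-1×I-2: cc
C/II-2 un I-1×I-2: CC|Cc
⇒ C over [I-1,I-2,II-1,II-2]: 3 consistent
Z/I-1 un ·: ZZ|Zz
Z/I-2 aff ·: zz
Z/II-1 ? I-1×I-2: Zz|zz
Z/II-2 un I-1×I-2: Zz
⇒ Z over [I-1,I-2,II-1,II-2]: 3 consistent

I-1 ∈ {Cc ZZ, Cc Zz}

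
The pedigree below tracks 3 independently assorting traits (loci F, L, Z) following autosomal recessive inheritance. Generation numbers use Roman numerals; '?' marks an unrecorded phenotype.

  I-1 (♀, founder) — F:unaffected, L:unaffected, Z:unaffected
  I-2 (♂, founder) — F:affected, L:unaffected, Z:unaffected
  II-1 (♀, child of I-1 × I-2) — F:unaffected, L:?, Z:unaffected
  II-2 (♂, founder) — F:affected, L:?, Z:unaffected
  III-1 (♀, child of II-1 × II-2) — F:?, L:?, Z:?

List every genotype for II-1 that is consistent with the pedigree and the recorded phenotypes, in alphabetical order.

II-1 ∈ {Ff LL ZZ, Ff LL Zz, Ff Ll ZZ, Ff Ll Zz, Ff ll ZZ, Ff ll Zz}

F/I-1 un ·: FF|Ff
F/I-2 aff ·: ff
F/II-1 un I-1×I-2: Ff
F/II-2 aff ·: ff
F/III-1 ? II-1×II-2: Ff|ff
⇒ F over [I-1,I-2,II-1,II-2,III-1]: 4 consistent
L/I-1 un ·: LL|Ll
L/I-2 un ·: LL|Ll
L/II-1 ? I-1×I-2: LL|Ll|ll
L/II-2 ? ·: LL|Ll|ll
L/III-1 ? II-1×II-2: LL|Ll|ll
⇒ L over [I-1,I-2,II-1,II-2,III-1]: 41 consistent
Z/I-1 un ·: ZZ|Zz
Z/I-2 un ·: ZZ|Zz
Z/II-1 un I-1×I-2: ZZ|Zz
Z/II-2 un ·: ZZ|Zz
Z/III-1 ? II-1×II-2: ZZ|Zz|zz
⇒ Z over [I-1,I-2,II-1,II-2,III-1]: 27 consistent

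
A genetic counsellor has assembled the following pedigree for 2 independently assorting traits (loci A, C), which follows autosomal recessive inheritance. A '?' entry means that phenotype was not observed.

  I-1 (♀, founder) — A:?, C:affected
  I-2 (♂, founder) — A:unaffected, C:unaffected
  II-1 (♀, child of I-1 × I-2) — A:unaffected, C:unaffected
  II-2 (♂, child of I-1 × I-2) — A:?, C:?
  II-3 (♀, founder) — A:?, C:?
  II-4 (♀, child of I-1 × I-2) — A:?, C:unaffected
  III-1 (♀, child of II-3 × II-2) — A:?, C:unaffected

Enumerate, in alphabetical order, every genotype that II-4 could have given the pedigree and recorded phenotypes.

A/I-1 ? ·: AA|Aa|aa
A/I-2 un ·: AA|Aa
A/II-1 un I-1×I-2: AA|Aa
A/II-2 ? I-1×I-2: AA|Aa|aa
A/II-3 ? ·: AA|Aa|aa
A/II-4 ? I-1×I-2: AA|Aa|aa
A/III-1 ? II-3×II-2: AA|Aa|aa
⇒ A over [I-1,I-2,II-1,II-2,II-3,II-4,III-1]: 211 consistent
C/I-1 aff ·: cc
C/I-2 un ·: CC|Cc
C/II-1 un I-1×I-2: Cc
C/II-2 ? I-1×I-2: Cc|cc
C/II-3 ? ·: CC|Cc|cc
C/II-4 un I-1×I-2: Cc
C/III-1 un II-3×II-2: CC|Cc
⇒ C over [I-1,I-2,II-1,II-2,II-3,II-4,III-1]: 12 consistent

II-4 ∈ {AA Cc, Aa Cc, aa Cc}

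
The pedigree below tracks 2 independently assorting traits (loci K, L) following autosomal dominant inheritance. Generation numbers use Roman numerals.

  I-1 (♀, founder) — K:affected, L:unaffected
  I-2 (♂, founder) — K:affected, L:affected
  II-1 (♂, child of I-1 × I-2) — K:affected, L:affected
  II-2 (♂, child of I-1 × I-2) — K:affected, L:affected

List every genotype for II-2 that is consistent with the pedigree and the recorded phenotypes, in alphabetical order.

II-2 ∈ {KK Ll, Kk Ll}

K/I-1 aff ·: Kk|KK
K/I-2 aff ·: Kk|KK
K/II-1 aff I-1×I-2: Kk|KK
K/II-2 aff I-1×I-2: Kk|KK
⇒ K over [I-1,I-2,II-1,II-2]: 13 consistent
L/I-1 un ·: ll
L/I-2 aff ·: Ll|LL
L/II-1 aff I-1×I-2: Ll
L/II-2 aff I-1×I-2: Ll
⇒ L over [I-1,I-2,II-1,II-2]: 2 consistent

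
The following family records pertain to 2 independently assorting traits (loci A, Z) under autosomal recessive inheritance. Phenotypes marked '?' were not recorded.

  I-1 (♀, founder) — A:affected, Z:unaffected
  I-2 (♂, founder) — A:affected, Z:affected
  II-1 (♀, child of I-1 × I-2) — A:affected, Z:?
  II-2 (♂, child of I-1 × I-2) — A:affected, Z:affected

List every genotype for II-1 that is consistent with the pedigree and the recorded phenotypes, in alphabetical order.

A/I-1 aff ·: aa
A/I-2 aff ·: aa
A/II-1 aff I-1×I-2: aa
A/II-2 aff I-1×I-2: aa
⇒ A over [I-1,I-2,II-1,II-2]: 1 consistent
Z/I-1 un ·: Zz
Z/I-2 aff ·: zz
Z/II-1 ? I-1×I-2: Zz|zz
Z/II-2 aff I-1×I-2: zz
⇒ Z over [I-1,I-2,II-1,II-2]: 2 consistent

II-1 ∈ {aa Zz, aa zz}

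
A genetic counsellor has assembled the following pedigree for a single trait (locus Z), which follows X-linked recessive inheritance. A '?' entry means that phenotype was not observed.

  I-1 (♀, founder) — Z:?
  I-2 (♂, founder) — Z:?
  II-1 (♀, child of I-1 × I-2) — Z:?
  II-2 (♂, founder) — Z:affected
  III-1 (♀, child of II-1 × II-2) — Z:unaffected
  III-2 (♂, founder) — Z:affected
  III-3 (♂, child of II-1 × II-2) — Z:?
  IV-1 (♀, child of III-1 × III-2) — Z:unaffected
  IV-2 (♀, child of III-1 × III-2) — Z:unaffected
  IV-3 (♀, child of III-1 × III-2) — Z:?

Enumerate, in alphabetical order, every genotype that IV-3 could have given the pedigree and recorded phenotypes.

Z/I-1 ? ·: X^ZX^Z|X^ZX^z|X^zX^z
Z/I-2 ? ·: X^ZY|X^zY
Z/II-1 ? I-1×I-2: X^ZX^Z|X^ZX^z
Z/II-2 aff ·: X^zY
Z/III-1 un II-1×II-2: X^ZX^z
Z/III-2 aff ·: X^zY
Z/III-3 ? II-1×II-2: X^ZY|X^zY
Z/IV-1 un III-1×III-2: X^ZX^z
Z/IV-2 un III-1×III-2: X^ZX^z
Z/IV-3 ? III-1×III-2: X^ZX^z|X^zX^z
⇒ Z over [I-1,I-2,II-1,II-2,III-1,III-2,III-3,IV-1,IV-2,IV-3]: 20 consistent

IV-3 ∈ {X^ZX^z, X^zX^z}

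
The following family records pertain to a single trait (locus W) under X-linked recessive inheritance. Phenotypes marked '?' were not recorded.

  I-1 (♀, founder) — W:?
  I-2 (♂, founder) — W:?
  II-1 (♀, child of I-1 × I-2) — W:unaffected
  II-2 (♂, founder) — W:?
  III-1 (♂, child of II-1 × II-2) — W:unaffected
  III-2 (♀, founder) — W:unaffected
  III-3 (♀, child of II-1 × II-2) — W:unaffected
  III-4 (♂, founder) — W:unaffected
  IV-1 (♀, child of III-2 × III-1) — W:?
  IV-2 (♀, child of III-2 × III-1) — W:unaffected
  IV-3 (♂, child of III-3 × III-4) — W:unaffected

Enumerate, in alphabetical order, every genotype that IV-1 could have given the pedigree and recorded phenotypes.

W/I-1 ? ·: X^WX^W|X^WX^w|X^wX^w
W/I-2 ? ·: X^WY|X^wY
W/II-1 un I-1×I-2: X^WX^W|X^WX^w
W/II-2 ? ·: X^WY|X^wY
W/III-1 un II-1×II-2: X^WY
W/III-2 un ·: X^WX^W|X^WX^w
W/III-3 un II-1×II-2: X^WX^W|X^WX^w
W/III-4 un ·: X^WY
W/IV-1 ? III-2×III-1: X^WX^W|X^WX^w
W/IV-2 un III-2×III-1: X^WX^W|X^WX^w
W/IV-3 un III-3×III-4: X^WY
⇒ W over [I-1,I-2,II-1,II-2,III-1,III-2,III-3,III-4,IV-1,IV-2,IV-3]: 80 consistent

IV-1 ∈ {X^WX^W, X^WX^w}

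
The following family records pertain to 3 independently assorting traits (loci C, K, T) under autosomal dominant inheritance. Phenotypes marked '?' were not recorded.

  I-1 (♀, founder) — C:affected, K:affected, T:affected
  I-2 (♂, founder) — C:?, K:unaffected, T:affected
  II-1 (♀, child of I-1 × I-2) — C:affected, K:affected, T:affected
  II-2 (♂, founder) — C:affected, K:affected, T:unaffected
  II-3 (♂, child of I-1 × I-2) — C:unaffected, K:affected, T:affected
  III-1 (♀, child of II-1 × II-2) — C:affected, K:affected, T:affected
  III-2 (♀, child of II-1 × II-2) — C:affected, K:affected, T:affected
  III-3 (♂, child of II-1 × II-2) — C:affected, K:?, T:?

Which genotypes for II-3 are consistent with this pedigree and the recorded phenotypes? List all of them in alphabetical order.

II-3 ∈ {cc Kk TT, cc Kk Tt}

C/I-1 aff ·: Cc
C/I-2 ? ·: cc|Cc
C/II-1 aff I-1×I-2: Cc|CC
C/II-2 aff ·: Cc|CC
C/II-3 un I-1×I-2: cc
C/III-1 aff II-1×II-2: Cc|CC
C/III-2 aff II-1×II-2: Cc|CC
C/III-3 aff II-1×II-2: Cc|CC
⇒ C over [I-1,I-2,II-1,II-2,II-3,III-1,III-2,III-3]: 41 consistent
K/I-1 aff ·: Kk|KK
K/I-2 un ·: kk
K/II-1 aff I-1×I-2: Kk
K/II-2 aff ·: Kk|KK
K/II-3 aff I-1×I-2: Kk
K/III-1 aff II-1×II-2: Kk|KK
K/III-2 aff II-1×II-2: Kk|KK
K/III-3 ? II-1×II-2: kk|Kk|KK
⇒ K over [I-1,I-2,II-1,II-2,II-3,III-1,III-2,III-3]: 40 consistent
T/I-1 aff ·: Tt|TT
T/I-2 aff ·: Tt|TT
T/II-1 aff I-1×I-2: Tt|TT
T/II-2 un ·: tt
T/II-3 aff I-1×I-2: Tt|TT
T/III-1 aff II-1×II-2: Tt
T/III-2 aff II-1×II-2: Tt
T/III-3 ? II-1×II-2: tt|Tt
⇒ T over [I-1,I-2,II-1,II-2,II-3,III-1,III-2,III-3]: 19 consistent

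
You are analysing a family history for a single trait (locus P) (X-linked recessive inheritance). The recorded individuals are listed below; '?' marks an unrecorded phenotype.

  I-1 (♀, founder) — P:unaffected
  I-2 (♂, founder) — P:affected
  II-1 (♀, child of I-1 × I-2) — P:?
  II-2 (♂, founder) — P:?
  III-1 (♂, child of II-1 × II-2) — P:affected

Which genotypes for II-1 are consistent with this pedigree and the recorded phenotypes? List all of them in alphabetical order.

II-1 ∈ {X^PX^p, X^pX^p}

P/I-1 un ·: X^PX^P|X^PX^p
P/I-2 aff ·: X^pY
P/II-1 ? I-1×I-2: X^PX^p|X^pX^p
P/II-2 ? ·: X^PY|X^pY
P/III-1 aff II-1×II-2: X^pY
⇒ P over [I-1,I-2,II-1,II-2,III-1]: 6 consistent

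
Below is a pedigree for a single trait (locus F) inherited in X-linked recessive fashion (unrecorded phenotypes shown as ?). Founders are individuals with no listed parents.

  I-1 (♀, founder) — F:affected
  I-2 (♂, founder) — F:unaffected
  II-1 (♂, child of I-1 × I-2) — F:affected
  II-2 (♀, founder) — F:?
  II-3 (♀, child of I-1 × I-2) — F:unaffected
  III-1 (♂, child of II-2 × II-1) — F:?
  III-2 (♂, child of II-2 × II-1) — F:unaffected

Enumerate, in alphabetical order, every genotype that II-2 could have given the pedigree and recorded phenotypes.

II-2 ∈ {X^FX^F, X^FX^f}

F/I-1 aff ·: X^fX^f
F/I-2 un ·: X^FY
F/II-1 aff I-1×I-2: X^fY
F/II-2 ? ·: X^FX^F|X^FX^f
F/II-3 un I-1×I-2: X^FX^f
F/III-1 ? II-2×II-1: X^FY|X^fY
F/III-2 un II-2×II-1: X^FY
⇒ F over [I-1,I-2,II-1,II-2,II-3,III-1,III-2]: 3 consistent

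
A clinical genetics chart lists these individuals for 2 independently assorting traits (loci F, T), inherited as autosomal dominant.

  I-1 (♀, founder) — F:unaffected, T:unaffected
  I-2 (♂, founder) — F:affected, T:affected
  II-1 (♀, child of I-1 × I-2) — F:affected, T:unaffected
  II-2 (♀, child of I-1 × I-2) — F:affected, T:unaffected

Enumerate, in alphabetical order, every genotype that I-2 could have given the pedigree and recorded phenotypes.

F/I-1 un ·: ff
F/I-2 aff ·: Ff|FF
F/II-1 aff I-1×I-2: Ff
F/II-2 aff I-1×I-2: Ff
⇒ F over [I-1,I-2,II-1,II-2]: 2 consistent
T/I-1 un ·: tt
T/I-2 aff ·: Tt
T/II-1 un I-1×I-2: tt
T/II-2 un I-1×I-2: tt
⇒ T over [I-1,I-2,II-1,II-2]: 1 consistent

I-2 ∈ {FF Tt, Ff Tt}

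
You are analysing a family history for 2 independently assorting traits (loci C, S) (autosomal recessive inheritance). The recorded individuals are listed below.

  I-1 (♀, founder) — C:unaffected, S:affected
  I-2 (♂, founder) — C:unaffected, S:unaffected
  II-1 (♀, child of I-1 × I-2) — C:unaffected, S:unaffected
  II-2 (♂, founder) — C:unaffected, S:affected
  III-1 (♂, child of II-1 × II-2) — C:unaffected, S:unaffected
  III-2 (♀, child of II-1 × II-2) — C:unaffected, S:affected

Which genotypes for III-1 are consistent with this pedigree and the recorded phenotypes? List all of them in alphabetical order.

C/I-1 un ·: CC|Cc
C/I-2 un ·: CC|Cc
C/II-1 un I-1×I-2: CC|Cc
C/II-2 un ·: CC|Cc
C/III-1 un II-1×II-2: CC|Cc
C/III-2 un II-1×II-2: CC|Cc
⇒ C over [I-1,I-2,II-1,II-2,III-1,III-2]: 44 consistent
S/I-1 aff ·: ss
S/I-2 un ·: SS|Ss
S/II-1 un I-1×I-2: Ss
S/II-2 aff ·: ss
S/III-1 un II-1×II-2: Ss
S/III-2 aff II-1×II-2: ss
⇒ S over [I-1,I-2,II-1,II-2,III-1,III-2]: 2 consistent

III-1 ∈ {CC Ss, Cc Ss}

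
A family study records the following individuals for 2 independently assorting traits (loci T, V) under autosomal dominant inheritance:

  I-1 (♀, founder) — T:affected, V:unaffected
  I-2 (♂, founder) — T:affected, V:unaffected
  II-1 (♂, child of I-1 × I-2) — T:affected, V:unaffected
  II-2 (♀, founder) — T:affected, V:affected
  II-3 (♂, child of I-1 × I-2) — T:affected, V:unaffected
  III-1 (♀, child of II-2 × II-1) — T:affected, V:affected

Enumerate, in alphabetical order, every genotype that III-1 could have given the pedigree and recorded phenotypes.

T/I-1 aff ·: Tt|TT
T/I-2 aff ·: Tt|TT
T/II-1 aff I-1×I-2: Tt|TT
T/II-2 aff ·: Tt|TT
T/II-3 aff I-1×I-2: Tt|TT
T/III-1 aff II-2×II-1: Tt|TT
⇒ T over [I-1,I-2,II-1,II-2,II-3,III-1]: 45 consistent
V/I-1 un ·: vv
V/I-2 un ·: vv
V/II-1 un I-1×I-2: vv
V/II-2 aff ·: Vv|VV
V/II-3 un I-1×I-2: vv
V/III-1 aff II-2×II-1: Vv
⇒ V over [I-1,I-2,II-1,II-2,II-3,III-1]: 2 consistent

III-1 ∈ {TT Vv, Tt Vv}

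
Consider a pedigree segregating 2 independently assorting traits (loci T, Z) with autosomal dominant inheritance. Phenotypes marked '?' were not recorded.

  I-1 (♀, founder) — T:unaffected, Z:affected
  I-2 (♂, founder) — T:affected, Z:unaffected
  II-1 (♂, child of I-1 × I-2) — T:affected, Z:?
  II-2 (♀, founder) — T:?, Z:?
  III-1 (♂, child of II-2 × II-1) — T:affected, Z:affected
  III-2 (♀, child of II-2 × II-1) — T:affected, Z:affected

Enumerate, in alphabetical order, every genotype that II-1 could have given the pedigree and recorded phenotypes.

II-1 ∈ {Tt Zz, Tt zz}

T/I-1 un ·: tt
T/I-2 aff ·: Tt|TT
T/II-1 aff I-1×I-2: Tt
T/II-2 ? ·: tt|Tt|TT
T/III-1 aff II-2×II-1: Tt|TT
T/III-2 aff II-2×II-1: Tt|TT
⇒ T over [I-1,I-2,II-1,II-2,III-1,III-2]: 18 consistent
Z/I-1 aff ·: Zz|ZZ
Z/I-2 un ·: zz
Z/II-1 ? I-1×I-2: zz|Zz
Z/II-2 ? ·: zz|Zz|ZZ
Z/III-1 aff II-2×II-1: Zz|ZZ
Z/III-2 aff II-2×II-1: Zz|ZZ
⇒ Z over [I-1,I-2,II-1,II-2,III-1,III-2]: 20 consistent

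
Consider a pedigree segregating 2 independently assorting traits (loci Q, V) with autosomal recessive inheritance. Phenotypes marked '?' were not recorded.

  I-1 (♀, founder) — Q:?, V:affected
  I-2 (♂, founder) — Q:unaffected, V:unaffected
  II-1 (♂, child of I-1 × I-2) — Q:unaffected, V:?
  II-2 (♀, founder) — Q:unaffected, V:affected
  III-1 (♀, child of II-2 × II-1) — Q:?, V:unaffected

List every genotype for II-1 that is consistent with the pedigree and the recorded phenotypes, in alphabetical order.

Q/I-1 ? ·: QQ|Qq|qq
Q/I-2 un ·: QQ|Qq
Q/II-1 un I-1×I-2: QQ|Qq
Q/II-2 un ·: QQ|Qq
Q/III-1 ? II-2×II-1: QQ|Qq|qq
⇒ Q over [I-1,I-2,II-1,II-2,III-1]: 37 consistent
V/I-1 aff ·: vv
V/I-2 un ·: VV|Vv
V/II-1 ? I-1×I-2: Vv
V/II-2 aff ·: vv
V/III-1 un II-2×II-1: Vv
⇒ V over [I-1,I-2,II-1,II-2,III-1]: 2 consistent

II-1 ∈ {QQ Vv, Qq Vv}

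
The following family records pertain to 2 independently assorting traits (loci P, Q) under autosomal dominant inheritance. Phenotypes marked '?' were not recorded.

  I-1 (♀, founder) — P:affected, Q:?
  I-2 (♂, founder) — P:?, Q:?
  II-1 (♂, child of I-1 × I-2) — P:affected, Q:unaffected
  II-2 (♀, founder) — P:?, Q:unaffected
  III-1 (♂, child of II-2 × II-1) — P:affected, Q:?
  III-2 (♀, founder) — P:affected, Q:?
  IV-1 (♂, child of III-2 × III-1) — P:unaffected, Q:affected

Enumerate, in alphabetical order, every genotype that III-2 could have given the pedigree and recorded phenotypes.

III-2 ∈ {Pp QQ, Pp Qq}

P/I-1 aff ·: Pp|PP
P/I-2 ? ·: pp|Pp|PP
P/II-1 aff I-1×I-2: Pp|PP
P/II-2 ? ·: pp|Pp|PP
P/III-1 aff II-2×II-1: Pp
P/III-2 aff ·: Pp
P/IV-1 un III-2×III-1: pp
⇒ P over [I-1,I-2,II-1,II-2,III-1,III-2,IV-1]: 23 consistent
Q/I-1 ? ·: qq|Qq
Q/I-2 ? ·: qq|Qq
Q/II-1 un I-1×I-2: qq
Q/II-2 un ·: qq
Q/III-1 ? II-2×II-1: qq
Q/III-2 ? ·: Qq|QQ
Q/IV-1 aff III-2×III-1: Qq
⇒ Q over [I-1,I-2,II-1,II-2,III-1,III-2,IV-1]: 8 consistent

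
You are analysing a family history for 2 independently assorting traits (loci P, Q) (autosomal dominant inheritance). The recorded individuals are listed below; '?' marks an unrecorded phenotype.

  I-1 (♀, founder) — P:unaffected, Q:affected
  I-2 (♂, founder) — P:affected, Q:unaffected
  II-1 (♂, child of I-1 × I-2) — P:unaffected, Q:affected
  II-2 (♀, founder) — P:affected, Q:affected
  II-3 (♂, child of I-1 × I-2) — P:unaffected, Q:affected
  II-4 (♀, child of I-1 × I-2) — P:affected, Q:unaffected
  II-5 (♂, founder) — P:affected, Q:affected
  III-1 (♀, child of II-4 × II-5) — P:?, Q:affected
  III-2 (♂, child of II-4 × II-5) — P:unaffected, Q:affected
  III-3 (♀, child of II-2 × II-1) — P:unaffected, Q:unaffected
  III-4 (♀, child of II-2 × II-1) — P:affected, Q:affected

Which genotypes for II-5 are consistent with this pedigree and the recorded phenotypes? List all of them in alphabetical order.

P/I-1 un ·: pp
P/I-2 aff ·: Pp
P/II-1 un I-1×I-2: pp
P/II-2 aff ·: Pp
P/II-3 un I-1×I-2: pp
P/II-4 aff I-1×I-2: Pp
P/II-5 aff ·: Pp
P/III-1 ? II-4×II-5: pp|Pp|PP
P/III-2 un II-4×II-5: pp
P/III-3 un II-2×II-1: pp
P/III-4 aff II-2×II-1: Pp
⇒ P over [I-1,I-2,II-1,II-2,II-3,II-4,II-5,III-1,III-2,III-3,III-4]: 3 consistent
Q/I-1 aff ·: Qq
Q/I-2 un ·: qq
Q/II-1 aff I-1×I-2: Qq
Q/II-2 aff ·: Qq
Q/II-3 aff I-1×I-2: Qq
Q/II-4 un I-1×I-2: qq
Q/II-5 aff ·: Qq|QQ
Q/III-1 aff II-4×II-5: Qq
Q/III-2 aff II-4×II-5: Qq
Q/III-3 un II-2×II-1: qq
Q/III-4 aff II-2×II-1: Qq|QQ
⇒ Q over [I-1,I-2,II-1,II-2,II-3,II-4,II-5,III-1,III-2,III-3,III-4]: 4 consistent

II-5 ∈ {Pp QQ, Pp Qq}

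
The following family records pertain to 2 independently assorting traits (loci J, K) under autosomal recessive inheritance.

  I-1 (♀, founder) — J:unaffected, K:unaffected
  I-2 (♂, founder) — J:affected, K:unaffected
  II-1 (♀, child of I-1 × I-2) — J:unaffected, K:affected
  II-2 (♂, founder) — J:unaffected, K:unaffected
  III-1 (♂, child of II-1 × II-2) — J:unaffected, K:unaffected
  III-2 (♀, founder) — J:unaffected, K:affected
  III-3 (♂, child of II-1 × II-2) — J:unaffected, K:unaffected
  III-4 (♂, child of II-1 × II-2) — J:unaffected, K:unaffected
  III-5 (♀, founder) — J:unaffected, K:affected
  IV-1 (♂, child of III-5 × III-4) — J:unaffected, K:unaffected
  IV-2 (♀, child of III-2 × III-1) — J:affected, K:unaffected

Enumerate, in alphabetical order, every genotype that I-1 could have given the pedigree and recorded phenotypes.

I-1 ∈ {JJ Kk, Jj Kk}

J/I-1 un ·: JJ|Jj
J/I-2 aff ·: jj
J/II-1 un I-1×I-2: Jj
J/II-2 un ·: JJ|Jj
J/III-1 un II-1×II-2: Jj
J/III-2 un ·: Jj
J/III-3 un II-1×II-2: JJ|Jj
J/III-4 un II-1×II-2: JJ|Jj
J/III-5 un ·: JJ|Jj
J/IV-1 un III-5×III-4: JJ|Jj
J/IV-2 aff III-2×III-1: jj
⇒ J over [I-1,I-2,II-1,II-2,III-1,III-2,III-3,III-4,III-5,IV-1,IV-2]: 56 consistent
K/I-1 un ·: Kk
K/I-2 un ·: Kk
K/II-1 aff I-1×I-2: kk
K/II-2 un ·: KK|Kk
K/III-1 un II-1×II-2: Kk
K/III-2 aff ·: kk
K/III-3 un II-1×II-2: Kk
K/III-4 un II-1×II-2: Kk
K/III-5 aff ·: kk
K/IV-1 un III-5×III-4: Kk
K/IV-2 un III-2×III-1: Kk
⇒ K over [I-1,I-2,II-1,II-2,III-1,III-2,III-3,III-4,III-5,IV-1,IV-2]: 2 consistent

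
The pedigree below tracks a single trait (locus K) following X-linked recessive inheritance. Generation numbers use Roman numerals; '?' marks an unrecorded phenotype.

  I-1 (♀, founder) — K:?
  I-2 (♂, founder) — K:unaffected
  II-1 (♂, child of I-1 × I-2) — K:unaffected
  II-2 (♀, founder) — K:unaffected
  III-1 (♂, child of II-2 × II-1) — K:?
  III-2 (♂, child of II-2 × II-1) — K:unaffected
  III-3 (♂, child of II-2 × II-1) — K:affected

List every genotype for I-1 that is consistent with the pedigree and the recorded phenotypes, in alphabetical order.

I-1 ∈ {X^KX^K, X^KX^k}

K/I-1 ? ·: X^KX^K|X^KX^k
K/I-2 un ·: X^KY
K/II-1 un I-1×I-2: X^KY
K/II-2 un ·: X^KX^k
K/III-1 ? II-2×II-1: X^KY|X^kY
K/III-2 un II-2×II-1: X^KY
K/III-3 aff II-2×II-1: X^kY
⇒ K over [I-1,I-2,II-1,II-2,III-1,III-2,III-3]: 4 consistent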